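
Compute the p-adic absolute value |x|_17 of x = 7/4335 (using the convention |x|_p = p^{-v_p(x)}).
|7/4335|_17 = 289

Step 1 — compute v_17(x) by factoring powers of 17 out of the numerator and denominator: v_17(7/4335) = -2. Step 2 — apply |x|_p = p^{-v_p(x)} = 17^{2} = 289.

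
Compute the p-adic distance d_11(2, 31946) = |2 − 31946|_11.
d_11(2, 31946) = 1/1331

Step 1 — x − y = 2 − 31946 = -31944. Step 2 — v_11(-31944) = 3 (factor: -31944 = −(11^3 · 24); the sign does not affect v_p). Step 3 — |x − y|_11 = 11^{-3} = 1/1331.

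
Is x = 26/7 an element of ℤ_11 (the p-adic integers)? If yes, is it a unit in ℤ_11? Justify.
x ∈ ℤ_11^× (unit); v_11(x) = 0

ℤ_11 = {x ∈ ℚ_11 : v_11(x) ≥ 0} and ℤ_11^× = {x ∈ ℤ_11 : v_11(x) = 0}. Here v_11(26/7) = v_11(num) − v_11(den) = 0; compare against these criteria.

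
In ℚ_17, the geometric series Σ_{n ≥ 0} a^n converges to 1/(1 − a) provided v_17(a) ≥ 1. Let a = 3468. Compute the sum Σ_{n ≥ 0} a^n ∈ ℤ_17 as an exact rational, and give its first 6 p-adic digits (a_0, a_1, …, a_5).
Σ a^n = 1/(1 − a) = -1/3467;  first 6 digits = (1, 0, 12, 0, 8, 8)

v_17(a) = 2 ≥ 1, so the series converges in ℤ_17 to 1/(1 − a) = 1/(1 − 3468) = -1/3467. Expand this rational in ℤ_17: compute digits iteratively via d_i = x_i mod 17, x_{i+1} = (x_i − d_i)/17. The first 6 digits are (1, 0, 12, 0, 8, 8).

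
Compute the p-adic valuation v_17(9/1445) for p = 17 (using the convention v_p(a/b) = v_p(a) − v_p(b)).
v_17(9/1445) = -2

Factor powers of 17 from the numerator and denominator of the reduced fraction: 9 = 17^0 · 9 and 1445 = 17^2 · 5. Apply v_p(a/b) = v_p(a) − v_p(b): v_17(9/1445) = 0 − 2 = -2.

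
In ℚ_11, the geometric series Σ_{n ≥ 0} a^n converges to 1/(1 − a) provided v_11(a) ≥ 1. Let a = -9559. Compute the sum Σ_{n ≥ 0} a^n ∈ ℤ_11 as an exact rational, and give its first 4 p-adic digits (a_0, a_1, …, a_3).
Σ a^n = 1/(1 − a) = 1/9560;  first 4 digits = (1, 0, 9, 3)

v_11(a) = 2 ≥ 1, so the series converges in ℤ_11 to 1/(1 − a) = 1/(1 − (-9559)) = 1/9560. Expand this rational in ℤ_11: compute digits iteratively via d_i = x_i mod 11, x_{i+1} = (x_i − d_i)/11. The first 4 digits are (1, 0, 9, 3).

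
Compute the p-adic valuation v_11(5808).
v_11(5808) = 2

v_11(n) is the largest exponent k such that 11^k divides n. Factor out: 5808 = 11^2 · 48. (Sign doesn't affect v_p.) So v_11(5808) = 2.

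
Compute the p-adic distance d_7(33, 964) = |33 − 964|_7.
d_7(33, 964) = 1/49

Step 1 — x − y = 33 − 964 = -931. Step 2 — v_7(-931) = 2 (factor: -931 = −(7^2 · 19); the sign does not affect v_p). Step 3 — |x − y|_7 = 7^{-2} = 1/49.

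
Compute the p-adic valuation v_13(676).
v_13(676) = 2

v_13(n) is the largest exponent k such that 13^k divides n. Factor out: 676 = 13^2 · 4. (Sign doesn't affect v_p.) So v_13(676) = 2.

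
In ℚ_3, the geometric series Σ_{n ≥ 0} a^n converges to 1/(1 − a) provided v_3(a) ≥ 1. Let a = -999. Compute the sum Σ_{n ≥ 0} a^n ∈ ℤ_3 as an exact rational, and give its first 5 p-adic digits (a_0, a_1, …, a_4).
Σ a^n = 1/(1 − a) = 1/1000;  first 5 digits = (1, 0, 0, 2, 2)

v_3(a) = 3 ≥ 1, so the series converges in ℤ_3 to 1/(1 − a) = 1/(1 − (-999)) = 1/1000. Expand this rational in ℤ_3: compute digits iteratively via d_i = x_i mod 3, x_{i+1} = (x_i − d_i)/3. The first 5 digits are (1, 0, 0, 2, 2).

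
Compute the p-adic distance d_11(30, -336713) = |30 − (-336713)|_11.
d_11(30, -336713) = 1/14641

Step 1 — x − y = 30 − (-336713) = 336743. Step 2 — v_11(336743) = 4 (factor: 336743 = (11^4 · 23); the sign does not affect v_p). Step 3 — |x − y|_11 = 11^{-4} = 1/14641.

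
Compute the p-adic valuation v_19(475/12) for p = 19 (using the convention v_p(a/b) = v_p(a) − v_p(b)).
v_19(475/12) = 1

Factor powers of 19 from the numerator and denominator of the reduced fraction: 475 = 19^1 · 25 and 12 = 19^0 · 12. Apply v_p(a/b) = v_p(a) − v_p(b): v_19(475/12) = 1 − 0 = 1.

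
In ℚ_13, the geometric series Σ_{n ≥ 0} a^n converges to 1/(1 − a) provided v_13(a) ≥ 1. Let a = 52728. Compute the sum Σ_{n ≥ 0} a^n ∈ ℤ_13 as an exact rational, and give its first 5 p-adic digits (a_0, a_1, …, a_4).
Σ a^n = 1/(1 − a) = -1/52727;  first 5 digits = (1, 0, 0, 11, 1)

v_13(a) = 3 ≥ 1, so the series converges in ℤ_13 to 1/(1 − a) = 1/(1 − 52728) = -1/52727. Expand this rational in ℤ_13: compute digits iteratively via d_i = x_i mod 13, x_{i+1} = (x_i − d_i)/13. The first 5 digits are (1, 0, 0, 11, 1).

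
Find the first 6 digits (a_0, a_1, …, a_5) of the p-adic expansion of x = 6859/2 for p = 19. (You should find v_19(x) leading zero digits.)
(a_0, …, a_5) = (0, 0, 0, 10, 9, 9)

v_19(6859/2) = 3, so a_0 = ... = a_2 = 0. Factor out: x = 19^3 · u with u = 1/2 a unit in ℤ_19. Expand u iteratively via a_{v+i} = u_i mod 19, u_{i+1} = (u_i − a_{v+i})/19:
  u_0 = 1/2;  a_3 = 10;  u_1 = (u_0 − 10)/19 = -1/2
  u_1 = -1/2;  a_4 = 9;  u_2 = (u_1 − 9)/19 = -1/2
  u_2 = -1/2;  a_5 = 9;  u_3 = (u_2 − 9)/19 = -1/2
Digits: (0, 0, 0, 10, 9, 9).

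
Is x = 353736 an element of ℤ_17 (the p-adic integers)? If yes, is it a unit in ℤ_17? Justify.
x ∈ ℤ_17 but not a unit; v_17(x) = 3 > 0

ℤ_17 = {x ∈ ℚ_17 : v_17(x) ≥ 0} and ℤ_17^× = {x ∈ ℤ_17 : v_17(x) = 0}. Here v_17(353736) = v_17(num) − v_17(den) = 3; compare against these criteria.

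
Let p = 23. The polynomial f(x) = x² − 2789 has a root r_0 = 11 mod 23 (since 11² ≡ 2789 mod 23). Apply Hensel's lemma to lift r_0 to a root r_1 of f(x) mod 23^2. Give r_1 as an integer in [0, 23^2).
r_1 = 517 (mod 529)

Hensel's recurrence: r_{i+1} = r_i − f(r_i)·(f′(r_i))^{-1} mod 23^{i+2}, with f′(x) = 2x. Iterate:
  r_0 = 11 (mod 23)
  r_1 = 517 (mod 529)
Final: r_1 = 517, and one checks f(r_1) ≡ 0 mod 23^2.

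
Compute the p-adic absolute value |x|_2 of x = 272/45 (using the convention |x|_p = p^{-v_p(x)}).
|272/45|_2 = 1/16

Step 1 — compute v_2(x) by factoring powers of 2 out of the numerator and denominator: v_2(272/45) = 4. Step 2 — apply |x|_p = p^{-v_p(x)} = 2^{-4} = 1/16.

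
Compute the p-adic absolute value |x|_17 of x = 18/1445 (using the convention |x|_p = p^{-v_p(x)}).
|18/1445|_17 = 289

Step 1 — compute v_17(x) by factoring powers of 17 out of the numerator and denominator: v_17(18/1445) = -2. Step 2 — apply |x|_p = p^{-v_p(x)} = 17^{2} = 289.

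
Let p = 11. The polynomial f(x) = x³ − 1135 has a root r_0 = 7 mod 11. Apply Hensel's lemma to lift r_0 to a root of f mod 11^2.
r_1 = 84 (mod 121)

Hensel: r_{i+1} = r_i − f(r_i)/f′(r_i) mod 11^{i+2}, where f′(x) = 3x². Iterate:
  r_0 = 7 (mod 11)
  r_1 = 84 (mod 121)
Final: r = 84 with f(r) ≡ 0 mod 11^2.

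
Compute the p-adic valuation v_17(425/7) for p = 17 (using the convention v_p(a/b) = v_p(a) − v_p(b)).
v_17(425/7) = 1

Factor powers of 17 from the numerator and denominator of the reduced fraction: 425 = 17^1 · 25 and 7 = 17^0 · 7. Apply v_p(a/b) = v_p(a) − v_p(b): v_17(425/7) = 1 − 0 = 1.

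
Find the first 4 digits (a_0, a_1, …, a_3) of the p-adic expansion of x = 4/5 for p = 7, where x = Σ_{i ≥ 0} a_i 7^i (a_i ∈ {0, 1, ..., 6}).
(a_0, …, a_3) = (5, 5, 2, 1)

v_7(4/5) = 0 (numerator and denominator both coprime to 7), so x ∈ ℤ_7^×. Compute digits iteratively via a_i = x_i mod 7, x_{i+1} = (x_i − a_i)/7, with x_0 = x:
  x_0 = 4/5;  a_0 = 5;  x_1 = (x_0 − 5)/7 = -3/5
  x_1 = -3/5;  a_1 = 5;  x_2 = (x_1 − 5)/7 = -4/5
  x_2 = -4/5;  a_2 = 2;  x_3 = (x_2 − 2)/7 = -2/5
  x_3 = -2/5;  a_3 = 1;  x_4 = (x_3 − 1)/7 = -1/5
Digits: (5, 5, 2, 1).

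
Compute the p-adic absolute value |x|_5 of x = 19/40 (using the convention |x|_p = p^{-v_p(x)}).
|19/40|_5 = 5

Step 1 — compute v_5(x) by factoring powers of 5 out of the numerator and denominator: v_5(19/40) = -1. Step 2 — apply |x|_p = p^{-v_p(x)} = 5^{1} = 5.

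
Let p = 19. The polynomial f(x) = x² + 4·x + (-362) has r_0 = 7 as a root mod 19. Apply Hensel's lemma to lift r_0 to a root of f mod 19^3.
r_2 = 83 (mod 6859)

Hensel: r_{i+1} = r_i − f(r_i)·(f′(r_i))^{-1} mod 19^{i+2}, f′(x) = 2x + 4. Iterate:
  r_0 = 7 (mod 19)
  r_1 = 83 (mod 361)
  r_2 = 83 (mod 6859)
Final: r = 83 satisfies f(r) ≡ 0 mod 19^3.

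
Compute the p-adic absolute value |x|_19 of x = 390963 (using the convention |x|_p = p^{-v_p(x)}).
|390963|_19 = 1/130321

Step 1 — compute v_19(x) by factoring powers of 19 out of the numerator and denominator: v_19(390963) = 4. Step 2 — apply |x|_p = p^{-v_p(x)} = 19^{-4} = 1/130321.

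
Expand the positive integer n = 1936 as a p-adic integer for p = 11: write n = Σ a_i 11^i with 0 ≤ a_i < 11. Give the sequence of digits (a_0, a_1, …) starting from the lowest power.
(a_0, a_1, …) = (0, 0, 5, 1)

Repeated division by 11 gives the digits low-to-high: 1936 = 5·11^2 + 1·11^3. Digit sequence: (0, 0, 5, 1).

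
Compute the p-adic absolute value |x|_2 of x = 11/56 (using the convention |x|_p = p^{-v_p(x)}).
|11/56|_2 = 8

Step 1 — compute v_2(x) by factoring powers of 2 out of the numerator and denominator: v_2(11/56) = -3. Step 2 — apply |x|_p = p^{-v_p(x)} = 2^{3} = 8.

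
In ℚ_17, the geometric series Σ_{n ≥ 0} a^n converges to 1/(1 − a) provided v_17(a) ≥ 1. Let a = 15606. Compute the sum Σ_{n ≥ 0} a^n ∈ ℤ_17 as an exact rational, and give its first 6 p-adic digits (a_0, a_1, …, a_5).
Σ a^n = 1/(1 − a) = -1/15605;  first 6 digits = (1, 0, 3, 3, 9, 1)

v_17(a) = 2 ≥ 1, so the series converges in ℤ_17 to 1/(1 − a) = 1/(1 − 15606) = -1/15605. Expand this rational in ℤ_17: compute digits iteratively via d_i = x_i mod 17, x_{i+1} = (x_i − d_i)/17. The first 6 digits are (1, 0, 3, 3, 9, 1).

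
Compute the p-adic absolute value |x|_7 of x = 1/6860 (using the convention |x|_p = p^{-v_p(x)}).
|1/6860|_7 = 343

Step 1 — compute v_7(x) by factoring powers of 7 out of the numerator and denominator: v_7(1/6860) = -3. Step 2 — apply |x|_p = p^{-v_p(x)} = 7^{3} = 343.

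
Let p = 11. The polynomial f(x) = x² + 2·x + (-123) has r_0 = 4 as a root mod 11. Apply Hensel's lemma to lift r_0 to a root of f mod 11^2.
r_1 = 26 (mod 121)

Hensel: r_{i+1} = r_i − f(r_i)·(f′(r_i))^{-1} mod 11^{i+2}, f′(x) = 2x + 2. Iterate:
  r_0 = 4 (mod 11)
  r_1 = 26 (mod 121)
Final: r = 26 satisfies f(r) ≡ 0 mod 11^2.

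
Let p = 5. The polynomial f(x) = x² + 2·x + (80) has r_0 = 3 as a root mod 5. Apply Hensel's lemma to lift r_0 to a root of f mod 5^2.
r_1 = 13 (mod 25)

Hensel: r_{i+1} = r_i − f(r_i)·(f′(r_i))^{-1} mod 5^{i+2}, f′(x) = 2x + 2. Iterate:
  r_0 = 3 (mod 5)
  r_1 = 13 (mod 25)
Final: r = 13 satisfies f(r) ≡ 0 mod 5^2.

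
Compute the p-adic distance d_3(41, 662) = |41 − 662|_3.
d_3(41, 662) = 1/27

Step 1 — x − y = 41 − 662 = -621. Step 2 — v_3(-621) = 3 (factor: -621 = −(3^3 · 23); the sign does not affect v_p). Step 3 — |x − y|_3 = 3^{-3} = 1/27.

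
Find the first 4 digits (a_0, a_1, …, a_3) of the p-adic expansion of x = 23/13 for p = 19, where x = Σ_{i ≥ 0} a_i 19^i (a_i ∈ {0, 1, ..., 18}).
(a_0, …, a_3) = (12, 17, 2, 13)

v_19(23/13) = 0 (numerator and denominator both coprime to 19), so x ∈ ℤ_19^×. Compute digits iteratively via a_i = x_i mod 19, x_{i+1} = (x_i − a_i)/19, with x_0 = x:
  x_0 = 23/13;  a_0 = 12;  x_1 = (x_0 − 12)/19 = -7/13
  x_1 = -7/13;  a_1 = 17;  x_2 = (x_1 − 17)/19 = -12/13
  x_2 = -12/13;  a_2 = 2;  x_3 = (x_2 − 2)/19 = -2/13
  x_3 = -2/13;  a_3 = 13;  x_4 = (x_3 − 13)/19 = -9/13
Digits: (12, 17, 2, 13).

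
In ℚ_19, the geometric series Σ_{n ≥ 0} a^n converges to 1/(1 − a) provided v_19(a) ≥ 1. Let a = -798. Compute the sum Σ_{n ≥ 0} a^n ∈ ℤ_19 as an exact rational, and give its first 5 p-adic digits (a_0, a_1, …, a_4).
Σ a^n = 1/(1 − a) = 1/799;  first 5 digits = (1, 15, 13, 9, 9)

v_19(a) = 1 ≥ 1, so the series converges in ℤ_19 to 1/(1 − a) = 1/(1 − (-798)) = 1/799. Expand this rational in ℤ_19: compute digits iteratively via d_i = x_i mod 19, x_{i+1} = (x_i − d_i)/19. The first 5 digits are (1, 15, 13, 9, 9).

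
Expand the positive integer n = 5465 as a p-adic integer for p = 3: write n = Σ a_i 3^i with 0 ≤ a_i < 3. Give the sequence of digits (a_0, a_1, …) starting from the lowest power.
(a_0, a_1, …) = (2, 0, 1, 1, 1, 1, 1, 2)

Repeated division by 3 gives the digits low-to-high: 5465 = 2 + 1·3^2 + 1·3^3 + 1·3^4 + 1·3^5 + 1·3^6 + 2·3^7. Digit sequence: (2, 0, 1, 1, 1, 1, 1, 2).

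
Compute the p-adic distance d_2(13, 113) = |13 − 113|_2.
d_2(13, 113) = 1/4

Step 1 — x − y = 13 − 113 = -100. Step 2 — v_2(-100) = 2 (factor: -100 = −(2^2 · 25); the sign does not affect v_p). Step 3 — |x − y|_2 = 2^{-2} = 1/4.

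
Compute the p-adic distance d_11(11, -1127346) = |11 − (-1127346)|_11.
d_11(11, -1127346) = 1/161051

Step 1 — x − y = 11 − (-1127346) = 1127357. Step 2 — v_11(1127357) = 5 (factor: 1127357 = (11^5 · 7); the sign does not affect v_p). Step 3 — |x − y|_11 = 11^{-5} = 1/161051.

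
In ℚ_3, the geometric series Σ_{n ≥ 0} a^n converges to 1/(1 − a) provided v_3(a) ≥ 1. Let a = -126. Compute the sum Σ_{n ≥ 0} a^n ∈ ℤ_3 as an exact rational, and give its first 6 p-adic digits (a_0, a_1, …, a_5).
Σ a^n = 1/(1 − a) = 1/127;  first 6 digits = (1, 0, 1, 1, 2, 1)

v_3(a) = 2 ≥ 1, so the series converges in ℤ_3 to 1/(1 − a) = 1/(1 − (-126)) = 1/127. Expand this rational in ℤ_3: compute digits iteratively via d_i = x_i mod 3, x_{i+1} = (x_i − d_i)/3. The first 6 digits are (1, 0, 1, 1, 2, 1).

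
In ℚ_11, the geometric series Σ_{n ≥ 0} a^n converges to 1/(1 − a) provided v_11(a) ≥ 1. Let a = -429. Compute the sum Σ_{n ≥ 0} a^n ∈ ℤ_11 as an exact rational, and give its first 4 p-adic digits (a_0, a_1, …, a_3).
Σ a^n = 1/(1 − a) = 1/430;  first 4 digits = (1, 5, 10, 9)

v_11(a) = 1 ≥ 1, so the series converges in ℤ_11 to 1/(1 − a) = 1/(1 − (-429)) = 1/430. Expand this rational in ℤ_11: compute digits iteratively via d_i = x_i mod 11, x_{i+1} = (x_i − d_i)/11. The first 4 digits are (1, 5, 10, 9).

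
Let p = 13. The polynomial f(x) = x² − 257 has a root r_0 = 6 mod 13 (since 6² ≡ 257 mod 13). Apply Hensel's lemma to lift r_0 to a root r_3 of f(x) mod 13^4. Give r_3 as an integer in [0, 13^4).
r_3 = 4010 (mod 28561)

Hensel's recurrence: r_{i+1} = r_i − f(r_i)·(f′(r_i))^{-1} mod 13^{i+2}, with f′(x) = 2x. Iterate:
  r_0 = 6 (mod 13)
  r_1 = 123 (mod 169)
  r_2 = 1813 (mod 2197)
  r_3 = 4010 (mod 28561)
Final: r_3 = 4010, and one checks f(r_3) ≡ 0 mod 13^4.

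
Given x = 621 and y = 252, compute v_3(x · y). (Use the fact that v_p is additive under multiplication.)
v_3(156492) = 5

v_p(x) = 3 (factor: 621 = 3^3 · 23); v_p(y) = 2 (factor: 252 = 3^2 · 28). Additivity: v_p(xy) = v_p(x) + v_p(y) = 3 + 2 = 5. (Direct check: xy = 156492 = 3^5 · (644).)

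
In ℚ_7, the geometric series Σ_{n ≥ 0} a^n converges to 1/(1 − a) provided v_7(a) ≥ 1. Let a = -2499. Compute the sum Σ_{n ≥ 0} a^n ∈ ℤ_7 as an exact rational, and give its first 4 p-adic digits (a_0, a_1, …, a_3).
Σ a^n = 1/(1 − a) = 1/2500;  first 4 digits = (1, 0, 5, 6)

v_7(a) = 2 ≥ 1, so the series converges in ℤ_7 to 1/(1 − a) = 1/(1 − (-2499)) = 1/2500. Expand this rational in ℤ_7: compute digits iteratively via d_i = x_i mod 7, x_{i+1} = (x_i − d_i)/7. The first 4 digits are (1, 0, 5, 6).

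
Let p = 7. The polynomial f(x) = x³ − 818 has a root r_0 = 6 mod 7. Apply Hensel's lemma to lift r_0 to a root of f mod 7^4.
r_3 = 1742 (mod 2401)

Hensel: r_{i+1} = r_i − f(r_i)/f′(r_i) mod 7^{i+2}, where f′(x) = 3x². Iterate:
  r_0 = 6 (mod 7)
  r_1 = 27 (mod 49)
  r_2 = 27 (mod 343)
  r_3 = 1742 (mod 2401)
Final: r = 1742 with f(r) ≡ 0 mod 7^4.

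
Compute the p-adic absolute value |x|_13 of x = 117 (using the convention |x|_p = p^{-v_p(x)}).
|117|_13 = 1/13

Step 1 — compute v_13(x) by factoring powers of 13 out of the numerator and denominator: v_13(117) = 1. Step 2 — apply |x|_p = p^{-v_p(x)} = 13^{-1} = 1/13.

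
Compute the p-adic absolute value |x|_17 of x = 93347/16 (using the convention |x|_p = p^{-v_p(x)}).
|93347/16|_17 = 1/4913

Step 1 — compute v_17(x) by factoring powers of 17 out of the numerator and denominator: v_17(93347/16) = 3. Step 2 — apply |x|_p = p^{-v_p(x)} = 17^{-3} = 1/4913.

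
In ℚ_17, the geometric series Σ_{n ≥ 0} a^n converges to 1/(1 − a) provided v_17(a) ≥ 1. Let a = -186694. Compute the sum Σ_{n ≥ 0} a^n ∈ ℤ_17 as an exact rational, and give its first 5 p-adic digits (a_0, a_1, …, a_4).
Σ a^n = 1/(1 − a) = 1/186695;  first 5 digits = (1, 0, 0, 13, 14)

v_17(a) = 3 ≥ 1, so the series converges in ℤ_17 to 1/(1 − a) = 1/(1 − (-186694)) = 1/186695. Expand this rational in ℤ_17: compute digits iteratively via d_i = x_i mod 17, x_{i+1} = (x_i − d_i)/17. The first 5 digits are (1, 0, 0, 13, 14).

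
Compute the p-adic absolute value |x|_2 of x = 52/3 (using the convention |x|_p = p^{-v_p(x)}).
|52/3|_2 = 1/4

Step 1 — compute v_2(x) by factoring powers of 2 out of the numerator and denominator: v_2(52/3) = 2. Step 2 — apply |x|_p = p^{-v_p(x)} = 2^{-2} = 1/4.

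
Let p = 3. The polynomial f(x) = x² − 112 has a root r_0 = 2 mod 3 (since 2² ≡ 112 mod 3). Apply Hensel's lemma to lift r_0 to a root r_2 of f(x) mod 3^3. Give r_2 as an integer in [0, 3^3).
r_2 = 2 (mod 27)

Hensel's recurrence: r_{i+1} = r_i − f(r_i)·(f′(r_i))^{-1} mod 3^{i+2}, with f′(x) = 2x. Iterate:
  r_0 = 2 (mod 3)
  r_1 = 2 (mod 9)
  r_2 = 2 (mod 27)
Final: r_2 = 2, and one checks f(r_2) ≡ 0 mod 3^3.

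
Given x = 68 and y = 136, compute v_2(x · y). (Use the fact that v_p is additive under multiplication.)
v_2(9248) = 5

v_p(x) = 2 (factor: 68 = 2^2 · 17); v_p(y) = 3 (factor: 136 = 2^3 · 17). Additivity: v_p(xy) = v_p(x) + v_p(y) = 2 + 3 = 5. (Direct check: xy = 9248 = 2^5 · (289).)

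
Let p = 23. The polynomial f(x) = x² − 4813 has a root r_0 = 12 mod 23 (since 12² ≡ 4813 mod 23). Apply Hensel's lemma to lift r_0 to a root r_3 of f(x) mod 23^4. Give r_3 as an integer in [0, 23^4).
r_3 = 22667 (mod 279841)

Hensel's recurrence: r_{i+1} = r_i − f(r_i)·(f′(r_i))^{-1} mod 23^{i+2}, with f′(x) = 2x. Iterate:
  r_0 = 12 (mod 23)
  r_1 = 449 (mod 529)
  r_2 = 10500 (mod 12167)
  r_3 = 22667 (mod 279841)
Final: r_3 = 22667, and one checks f(r_3) ≡ 0 mod 23^4.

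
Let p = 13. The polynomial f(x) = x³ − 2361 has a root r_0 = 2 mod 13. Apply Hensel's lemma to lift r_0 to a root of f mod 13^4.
r_3 = 1029 (mod 28561)

Hensel: r_{i+1} = r_i − f(r_i)/f′(r_i) mod 13^{i+2}, where f′(x) = 3x². Iterate:
  r_0 = 2 (mod 13)
  r_1 = 15 (mod 169)
  r_2 = 1029 (mod 2197)
  r_3 = 1029 (mod 28561)
Final: r = 1029 with f(r) ≡ 0 mod 13^4.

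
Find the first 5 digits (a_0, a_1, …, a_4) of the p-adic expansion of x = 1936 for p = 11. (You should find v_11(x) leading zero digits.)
(a_0, …, a_4) = (0, 0, 5, 1, 0)

v_11(1936) = 2, so a_0 = ... = a_1 = 0. Factor out: x = 11^2 · u with u = 16 a unit in ℤ_11. Expand u iteratively via a_{v+i} = u_i mod 11, u_{i+1} = (u_i − a_{v+i})/11:
  u_0 = 16;  a_2 = 5;  u_1 = (u_0 − 5)/11 = 1
  u_1 = 1;  a_3 = 1;  u_2 = (u_1 − 1)/11 = 0
  u_2 = 0;  a_4 = 0;  u_3 = (u_2 − 0)/11 = 0
Digits: (0, 0, 5, 1, 0).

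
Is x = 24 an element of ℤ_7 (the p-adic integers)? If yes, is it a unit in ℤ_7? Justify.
x ∈ ℤ_7^× (unit); v_7(x) = 0

ℤ_7 = {x ∈ ℚ_7 : v_7(x) ≥ 0} and ℤ_7^× = {x ∈ ℤ_7 : v_7(x) = 0}. Here v_7(24) = v_7(num) − v_7(den) = 0; compare against these criteria.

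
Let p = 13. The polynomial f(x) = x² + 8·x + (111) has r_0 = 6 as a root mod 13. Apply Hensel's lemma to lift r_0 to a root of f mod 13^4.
r_3 = 24797 (mod 28561)

Hensel: r_{i+1} = r_i − f(r_i)·(f′(r_i))^{-1} mod 13^{i+2}, f′(x) = 2x + 8. Iterate:
  r_0 = 6 (mod 13)
  r_1 = 123 (mod 169)
  r_2 = 630 (mod 2197)
  r_3 = 24797 (mod 28561)
Final: r = 24797 satisfies f(r) ≡ 0 mod 13^4.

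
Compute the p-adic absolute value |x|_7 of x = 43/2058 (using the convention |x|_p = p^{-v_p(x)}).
|43/2058|_7 = 343

Step 1 — compute v_7(x) by factoring powers of 7 out of the numerator and denominator: v_7(43/2058) = -3. Step 2 — apply |x|_p = p^{-v_p(x)} = 7^{3} = 343.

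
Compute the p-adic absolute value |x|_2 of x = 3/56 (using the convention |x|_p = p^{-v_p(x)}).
|3/56|_2 = 8

Step 1 — compute v_2(x) by factoring powers of 2 out of the numerator and denominator: v_2(3/56) = -3. Step 2 — apply |x|_p = p^{-v_p(x)} = 2^{3} = 8.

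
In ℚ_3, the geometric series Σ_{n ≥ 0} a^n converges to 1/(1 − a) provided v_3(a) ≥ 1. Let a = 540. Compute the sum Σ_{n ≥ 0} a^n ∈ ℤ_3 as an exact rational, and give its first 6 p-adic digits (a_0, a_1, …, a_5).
Σ a^n = 1/(1 − a) = -1/539;  first 6 digits = (1, 0, 0, 2, 0, 2)

v_3(a) = 3 ≥ 1, so the series converges in ℤ_3 to 1/(1 − a) = 1/(1 − 540) = -1/539. Expand this rational in ℤ_3: compute digits iteratively via d_i = x_i mod 3, x_{i+1} = (x_i − d_i)/3. The first 6 digits are (1, 0, 0, 2, 0, 2).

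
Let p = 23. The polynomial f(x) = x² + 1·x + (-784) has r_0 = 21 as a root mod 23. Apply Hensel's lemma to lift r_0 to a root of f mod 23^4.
r_3 = 278344 (mod 279841)

Hensel: r_{i+1} = r_i − f(r_i)·(f′(r_i))^{-1} mod 23^{i+2}, f′(x) = 2x + 1. Iterate:
  r_0 = 21 (mod 23)
  r_1 = 90 (mod 529)
  r_2 = 10670 (mod 12167)
  r_3 = 278344 (mod 279841)
Final: r = 278344 satisfies f(r) ≡ 0 mod 23^4.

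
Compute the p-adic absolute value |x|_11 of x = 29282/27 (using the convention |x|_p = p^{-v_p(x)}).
|29282/27|_11 = 1/14641

Step 1 — compute v_11(x) by factoring powers of 11 out of the numerator and denominator: v_11(29282/27) = 4. Step 2 — apply |x|_p = p^{-v_p(x)} = 11^{-4} = 1/14641.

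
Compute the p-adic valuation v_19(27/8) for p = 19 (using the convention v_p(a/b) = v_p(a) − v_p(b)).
v_19(27/8) = 0

Factor powers of 19 from the numerator and denominator of the reduced fraction: 27 = 19^0 · 27 and 8 = 19^0 · 8. Apply v_p(a/b) = v_p(a) − v_p(b): v_19(27/8) = 0 − 0 = 0.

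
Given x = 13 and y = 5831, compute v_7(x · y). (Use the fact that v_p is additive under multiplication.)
v_7(75803) = 3

v_p(x) = 0 (factor: 13 = 7^0 · 13); v_p(y) = 3 (factor: 5831 = 7^3 · 17). Additivity: v_p(xy) = v_p(x) + v_p(y) = 0 + 3 = 3. (Direct check: xy = 75803 = 7^3 · (221).)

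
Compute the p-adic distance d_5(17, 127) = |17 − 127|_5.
d_5(17, 127) = 1/5

Step 1 — x − y = 17 − 127 = -110. Step 2 — v_5(-110) = 1 (factor: -110 = −(5^1 · 22); the sign does not affect v_p). Step 3 — |x − y|_5 = 5^{-1} = 1/5.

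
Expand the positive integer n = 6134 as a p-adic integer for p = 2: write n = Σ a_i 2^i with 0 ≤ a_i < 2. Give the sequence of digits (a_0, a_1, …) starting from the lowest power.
(a_0, a_1, …) = (0, 1, 1, 0, 1, 1, 1, 1, 1, 1, 1, 0, 1)

Repeated division by 2 gives the digits low-to-high: 6134 = 1·2^1 + 1·2^2 + 1·2^4 + 1·2^5 + 1·2^6 + 1·2^7 + 1·2^8 + 1·2^9 + 1·2^10 + 1·2^12. Digit sequence: (0, 1, 1, 0, 1, 1, 1, 1, 1, 1, 1, 0, 1).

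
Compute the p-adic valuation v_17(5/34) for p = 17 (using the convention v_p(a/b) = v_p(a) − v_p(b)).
v_17(5/34) = -1

Factor powers of 17 from the numerator and denominator of the reduced fraction: 5 = 17^0 · 5 and 34 = 17^1 · 2. Apply v_p(a/b) = v_p(a) − v_p(b): v_17(5/34) = 0 − 1 = -1.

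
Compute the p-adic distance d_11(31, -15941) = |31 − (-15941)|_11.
d_11(31, -15941) = 1/1331

Step 1 — x − y = 31 − (-15941) = 15972. Step 2 — v_11(15972) = 3 (factor: 15972 = (11^3 · 12); the sign does not affect v_p). Step 3 — |x − y|_11 = 11^{-3} = 1/1331.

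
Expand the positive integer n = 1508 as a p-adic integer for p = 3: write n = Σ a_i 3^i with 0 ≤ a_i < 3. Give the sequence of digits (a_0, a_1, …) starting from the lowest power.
(a_0, a_1, …) = (2, 1, 2, 1, 0, 0, 2)

Repeated division by 3 gives the digits low-to-high: 1508 = 2 + 1·3^1 + 2·3^2 + 1·3^3 + 2·3^6. Digit sequence: (2, 1, 2, 1, 0, 0, 2).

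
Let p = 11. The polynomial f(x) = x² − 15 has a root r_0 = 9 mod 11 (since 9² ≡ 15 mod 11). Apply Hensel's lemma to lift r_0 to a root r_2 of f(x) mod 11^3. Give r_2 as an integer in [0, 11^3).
r_2 = 933 (mod 1331)

Hensel's recurrence: r_{i+1} = r_i − f(r_i)·(f′(r_i))^{-1} mod 11^{i+2}, with f′(x) = 2x. Iterate:
  r_0 = 9 (mod 11)
  r_1 = 86 (mod 121)
  r_2 = 933 (mod 1331)
Final: r_2 = 933, and one checks f(r_2) ≡ 0 mod 11^3.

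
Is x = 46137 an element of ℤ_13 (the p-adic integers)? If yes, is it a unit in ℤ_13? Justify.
x ∈ ℤ_13 but not a unit; v_13(x) = 3 > 0

ℤ_13 = {x ∈ ℚ_13 : v_13(x) ≥ 0} and ℤ_13^× = {x ∈ ℤ_13 : v_13(x) = 0}. Here v_13(46137) = v_13(num) − v_13(den) = 3; compare against these criteria.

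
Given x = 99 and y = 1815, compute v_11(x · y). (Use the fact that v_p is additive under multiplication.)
v_11(179685) = 3

v_p(x) = 1 (factor: 99 = 11^1 · 9); v_p(y) = 2 (factor: 1815 = 11^2 · 15). Additivity: v_p(xy) = v_p(x) + v_p(y) = 1 + 2 = 3. (Direct check: xy = 179685 = 11^3 · (135).)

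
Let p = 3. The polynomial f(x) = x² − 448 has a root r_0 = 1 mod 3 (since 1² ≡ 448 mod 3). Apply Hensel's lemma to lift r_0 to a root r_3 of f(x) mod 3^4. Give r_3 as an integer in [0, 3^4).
r_3 = 58 (mod 81)

Hensel's recurrence: r_{i+1} = r_i − f(r_i)·(f′(r_i))^{-1} mod 3^{i+2}, with f′(x) = 2x. Iterate:
  r_0 = 1 (mod 3)
  r_1 = 4 (mod 9)
  r_2 = 4 (mod 27)
  r_3 = 58 (mod 81)
Final: r_3 = 58, and one checks f(r_3) ≡ 0 mod 3^4.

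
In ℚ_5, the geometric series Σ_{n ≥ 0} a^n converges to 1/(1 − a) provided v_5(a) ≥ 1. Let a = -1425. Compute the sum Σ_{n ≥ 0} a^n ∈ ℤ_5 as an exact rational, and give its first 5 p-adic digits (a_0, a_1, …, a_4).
Σ a^n = 1/(1 − a) = 1/1426;  first 5 digits = (1, 0, 3, 3, 1)

v_5(a) = 2 ≥ 1, so the series converges in ℤ_5 to 1/(1 − a) = 1/(1 − (-1425)) = 1/1426. Expand this rational in ℤ_5: compute digits iteratively via d_i = x_i mod 5, x_{i+1} = (x_i − d_i)/5. The first 5 digits are (1, 0, 3, 3, 1).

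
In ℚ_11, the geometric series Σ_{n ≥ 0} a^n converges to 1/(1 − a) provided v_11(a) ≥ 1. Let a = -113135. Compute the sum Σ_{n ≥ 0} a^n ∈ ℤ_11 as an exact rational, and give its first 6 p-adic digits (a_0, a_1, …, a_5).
Σ a^n = 1/(1 − a) = 1/113136;  first 6 digits = (1, 0, 0, 3, 3, 10)

v_11(a) = 3 ≥ 1, so the series converges in ℤ_11 to 1/(1 − a) = 1/(1 − (-113135)) = 1/113136. Expand this rational in ℤ_11: compute digits iteratively via d_i = x_i mod 11, x_{i+1} = (x_i − d_i)/11. The first 6 digits are (1, 0, 0, 3, 3, 10).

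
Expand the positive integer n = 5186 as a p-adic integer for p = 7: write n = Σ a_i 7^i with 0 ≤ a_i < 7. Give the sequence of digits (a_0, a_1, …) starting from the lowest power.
(a_0, a_1, …) = (6, 5, 0, 1, 2)

Repeated division by 7 gives the digits low-to-high: 5186 = 6 + 5·7^1 + 1·7^3 + 2·7^4. Digit sequence: (6, 5, 0, 1, 2).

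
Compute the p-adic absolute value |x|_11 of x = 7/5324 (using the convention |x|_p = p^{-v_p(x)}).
|7/5324|_11 = 1331

Step 1 — compute v_11(x) by factoring powers of 11 out of the numerator and denominator: v_11(7/5324) = -3. Step 2 — apply |x|_p = p^{-v_p(x)} = 11^{3} = 1331.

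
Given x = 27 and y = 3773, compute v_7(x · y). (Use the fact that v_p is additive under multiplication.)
v_7(101871) = 3

v_p(x) = 0 (factor: 27 = 7^0 · 27); v_p(y) = 3 (factor: 3773 = 7^3 · 11). Additivity: v_p(xy) = v_p(x) + v_p(y) = 0 + 3 = 3. (Direct check: xy = 101871 = 7^3 · (297).)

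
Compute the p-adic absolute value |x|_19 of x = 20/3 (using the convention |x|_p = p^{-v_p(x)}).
|20/3|_19 = 1

Step 1 — compute v_19(x) by factoring powers of 19 out of the numerator and denominator: v_19(20/3) = 0. Step 2 — apply |x|_p = p^{-v_p(x)} = 19^{0} = 1.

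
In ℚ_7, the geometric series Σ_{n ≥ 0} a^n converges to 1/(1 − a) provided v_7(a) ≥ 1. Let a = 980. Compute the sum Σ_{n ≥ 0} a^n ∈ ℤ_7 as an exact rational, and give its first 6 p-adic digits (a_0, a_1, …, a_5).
Σ a^n = 1/(1 − a) = -1/979;  first 6 digits = (1, 0, 6, 2, 1, 1)

v_7(a) = 2 ≥ 1, so the series converges in ℤ_7 to 1/(1 − a) = 1/(1 − 980) = -1/979. Expand this rational in ℤ_7: compute digits iteratively via d_i = x_i mod 7, x_{i+1} = (x_i − d_i)/7. The first 6 digits are (1, 0, 6, 2, 1, 1).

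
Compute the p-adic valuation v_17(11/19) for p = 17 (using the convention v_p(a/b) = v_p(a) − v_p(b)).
v_17(11/19) = 0

Factor powers of 17 from the numerator and denominator of the reduced fraction: 11 = 17^0 · 11 and 19 = 17^0 · 19. Apply v_p(a/b) = v_p(a) − v_p(b): v_17(11/19) = 0 − 0 = 0.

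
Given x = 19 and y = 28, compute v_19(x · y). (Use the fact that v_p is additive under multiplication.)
v_19(532) = 1

v_p(x) = 1 (factor: 19 = 19^1 · 1); v_p(y) = 0 (factor: 28 = 19^0 · 28). Additivity: v_p(xy) = v_p(x) + v_p(y) = 1 + 0 = 1. (Direct check: xy = 532 = 19^1 · (28).)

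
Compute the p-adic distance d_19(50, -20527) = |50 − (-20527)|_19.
d_19(50, -20527) = 1/6859

Step 1 — x − y = 50 − (-20527) = 20577. Step 2 — v_19(20577) = 3 (factor: 20577 = (19^3 · 3); the sign does not affect v_p). Step 3 — |x − y|_19 = 19^{-3} = 1/6859.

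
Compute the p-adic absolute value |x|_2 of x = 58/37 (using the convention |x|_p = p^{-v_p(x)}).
|58/37|_2 = 1/2

Step 1 — compute v_2(x) by factoring powers of 2 out of the numerator and denominator: v_2(58/37) = 1. Step 2 — apply |x|_p = p^{-v_p(x)} = 2^{-1} = 1/2.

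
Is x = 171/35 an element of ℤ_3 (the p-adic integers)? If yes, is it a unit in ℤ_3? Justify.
x ∈ ℤ_3 but not a unit; v_3(x) = 2 > 0

ℤ_3 = {x ∈ ℚ_3 : v_3(x) ≥ 0} and ℤ_3^× = {x ∈ ℤ_3 : v_3(x) = 0}. Here v_3(171/35) = v_3(num) − v_3(den) = 2; compare against these criteria.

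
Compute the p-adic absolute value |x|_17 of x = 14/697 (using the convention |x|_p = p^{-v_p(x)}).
|14/697|_17 = 17

Step 1 — compute v_17(x) by factoring powers of 17 out of the numerator and denominator: v_17(14/697) = -1. Step 2 — apply |x|_p = p^{-v_p(x)} = 17^{1} = 17.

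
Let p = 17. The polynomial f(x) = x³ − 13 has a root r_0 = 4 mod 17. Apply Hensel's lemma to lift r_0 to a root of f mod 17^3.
r_2 = 1466 (mod 4913)

Hensel: r_{i+1} = r_i − f(r_i)/f′(r_i) mod 17^{i+2}, where f′(x) = 3x². Iterate:
  r_0 = 4 (mod 17)
  r_1 = 21 (mod 289)
  r_2 = 1466 (mod 4913)
Final: r = 1466 with f(r) ≡ 0 mod 17^3.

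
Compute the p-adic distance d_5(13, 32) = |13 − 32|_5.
d_5(13, 32) = 1

Step 1 — x − y = 13 − 32 = -19. Step 2 — v_5(-19) = 0 (factor: -19 = −(5^0 · 19); the sign does not affect v_p). Step 3 — |x − y|_5 = 5^{0} = 1.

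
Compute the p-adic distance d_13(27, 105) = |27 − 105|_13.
d_13(27, 105) = 1/13

Step 1 — x − y = 27 − 105 = -78. Step 2 — v_13(-78) = 1 (factor: -78 = −(13^1 · 6); the sign does not affect v_p). Step 3 — |x − y|_13 = 13^{-1} = 1/13.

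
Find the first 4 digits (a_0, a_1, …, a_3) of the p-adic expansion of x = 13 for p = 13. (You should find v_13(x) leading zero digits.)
(a_0, …, a_3) = (0, 1, 0, 0)

v_13(13) = 1, so a_0 = ... = a_0 = 0. Factor out: x = 13^1 · u with u = 1 a unit in ℤ_13. Expand u iteratively via a_{v+i} = u_i mod 13, u_{i+1} = (u_i − a_{v+i})/13:
  u_0 = 1;  a_1 = 1;  u_1 = (u_0 − 1)/13 = 0
  u_1 = 0;  a_2 = 0;  u_2 = (u_1 − 0)/13 = 0
  u_2 = 0;  a_3 = 0;  u_3 = (u_2 − 0)/13 = 0
Digits: (0, 1, 0, 0).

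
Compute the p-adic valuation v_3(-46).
v_3(-46) = 0

v_3(n) is the largest exponent k such that 3^k divides n. Factor out: -46 = -3^0 · 46. (Sign doesn't affect v_p.) So v_3(-46) = 0.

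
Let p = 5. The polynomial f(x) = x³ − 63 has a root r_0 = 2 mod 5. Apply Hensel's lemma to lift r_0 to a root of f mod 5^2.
r_1 = 17 (mod 25)

Hensel: r_{i+1} = r_i − f(r_i)/f′(r_i) mod 5^{i+2}, where f′(x) = 3x². Iterate:
  r_0 = 2 (mod 5)
  r_1 = 17 (mod 25)
Final: r = 17 with f(r) ≡ 0 mod 5^2.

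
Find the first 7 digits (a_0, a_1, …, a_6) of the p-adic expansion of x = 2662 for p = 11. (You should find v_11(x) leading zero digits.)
(a_0, …, a_6) = (0, 0, 0, 2, 0, 0, 0)

v_11(2662) = 3, so a_0 = ... = a_2 = 0. Factor out: x = 11^3 · u with u = 2 a unit in ℤ_11. Expand u iteratively via a_{v+i} = u_i mod 11, u_{i+1} = (u_i − a_{v+i})/11:
  u_0 = 2;  a_3 = 2;  u_1 = (u_0 − 2)/11 = 0
  u_1 = 0;  a_4 = 0;  u_2 = (u_1 − 0)/11 = 0
  u_2 = 0;  a_5 = 0;  u_3 = (u_2 − 0)/11 = 0
  u_3 = 0;  a_6 = 0;  u_4 = (u_3 − 0)/11 = 0
Digits: (0, 0, 0, 2, 0, 0, 0).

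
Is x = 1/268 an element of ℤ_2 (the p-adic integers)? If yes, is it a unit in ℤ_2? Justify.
x ∉ ℤ_2 (v_2(x) = -2 < 0)

ℤ_2 = {x ∈ ℚ_2 : v_2(x) ≥ 0} and ℤ_2^× = {x ∈ ℤ_2 : v_2(x) = 0}. Here v_2(1/268) = v_2(num) − v_2(den) = -2; compare against these criteria.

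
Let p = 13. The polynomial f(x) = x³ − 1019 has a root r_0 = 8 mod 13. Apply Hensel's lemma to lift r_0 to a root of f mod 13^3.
r_2 = 2036 (mod 2197)

Hensel: r_{i+1} = r_i − f(r_i)/f′(r_i) mod 13^{i+2}, where f′(x) = 3x². Iterate:
  r_0 = 8 (mod 13)
  r_1 = 8 (mod 169)
  r_2 = 2036 (mod 2197)
Final: r = 2036 with f(r) ≡ 0 mod 13^3.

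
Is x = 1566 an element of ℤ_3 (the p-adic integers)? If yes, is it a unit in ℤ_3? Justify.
x ∈ ℤ_3 but not a unit; v_3(x) = 3 > 0

ℤ_3 = {x ∈ ℚ_3 : v_3(x) ≥ 0} and ℤ_3^× = {x ∈ ℤ_3 : v_3(x) = 0}. Here v_3(1566) = v_3(num) − v_3(den) = 3; compare against these criteria.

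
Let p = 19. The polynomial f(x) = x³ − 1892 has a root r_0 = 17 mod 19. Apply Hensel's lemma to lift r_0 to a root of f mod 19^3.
r_2 = 5451 (mod 6859)

Hensel: r_{i+1} = r_i − f(r_i)/f′(r_i) mod 19^{i+2}, where f′(x) = 3x². Iterate:
  r_0 = 17 (mod 19)
  r_1 = 36 (mod 361)
  r_2 = 5451 (mod 6859)
Final: r = 5451 with f(r) ≡ 0 mod 19^3.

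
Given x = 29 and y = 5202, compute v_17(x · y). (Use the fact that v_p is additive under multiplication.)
v_17(150858) = 2

v_p(x) = 0 (factor: 29 = 17^0 · 29); v_p(y) = 2 (factor: 5202 = 17^2 · 18). Additivity: v_p(xy) = v_p(x) + v_p(y) = 0 + 2 = 2. (Direct check: xy = 150858 = 17^2 · (522).)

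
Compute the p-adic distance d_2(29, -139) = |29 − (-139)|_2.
d_2(29, -139) = 1/8

Step 1 — x − y = 29 − (-139) = 168. Step 2 — v_2(168) = 3 (factor: 168 = (2^3 · 21); the sign does not affect v_p). Step 3 — |x − y|_2 = 2^{-3} = 1/8.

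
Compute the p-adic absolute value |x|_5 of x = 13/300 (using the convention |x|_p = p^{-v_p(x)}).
|13/300|_5 = 25

Step 1 — compute v_5(x) by factoring powers of 5 out of the numerator and denominator: v_5(13/300) = -2. Step 2 — apply |x|_p = p^{-v_p(x)} = 5^{2} = 25.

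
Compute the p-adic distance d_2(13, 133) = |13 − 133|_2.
d_2(13, 133) = 1/8

Step 1 — x − y = 13 − 133 = -120. Step 2 — v_2(-120) = 3 (factor: -120 = −(2^3 · 15); the sign does not affect v_p). Step 3 — |x − y|_2 = 2^{-3} = 1/8.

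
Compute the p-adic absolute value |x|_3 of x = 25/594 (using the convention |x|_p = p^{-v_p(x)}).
|25/594|_3 = 27

Step 1 — compute v_3(x) by factoring powers of 3 out of the numerator and denominator: v_3(25/594) = -3. Step 2 — apply |x|_p = p^{-v_p(x)} = 3^{3} = 27.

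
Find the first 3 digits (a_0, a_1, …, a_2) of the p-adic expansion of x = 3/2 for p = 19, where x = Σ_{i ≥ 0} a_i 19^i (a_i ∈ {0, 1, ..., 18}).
(a_0, …, a_2) = (11, 9, 9)

v_19(3/2) = 0 (numerator and denominator both coprime to 19), so x ∈ ℤ_19^×. Compute digits iteratively via a_i = x_i mod 19, x_{i+1} = (x_i − a_i)/19, with x_0 = x:
  x_0 = 3/2;  a_0 = 11;  x_1 = (x_0 − 11)/19 = -1/2
  x_1 = -1/2;  a_1 = 9;  x_2 = (x_1 − 9)/19 = -1/2
  x_2 = -1/2;  a_2 = 9;  x_3 = (x_2 − 9)/19 = -1/2
Digits: (11, 9, 9).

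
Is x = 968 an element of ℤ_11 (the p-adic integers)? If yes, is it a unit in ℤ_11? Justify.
x ∈ ℤ_11 but not a unit; v_11(x) = 2 > 0

ℤ_11 = {x ∈ ℚ_11 : v_11(x) ≥ 0} and ℤ_11^× = {x ∈ ℤ_11 : v_11(x) = 0}. Here v_11(968) = v_11(num) − v_11(den) = 2; compare against these criteria.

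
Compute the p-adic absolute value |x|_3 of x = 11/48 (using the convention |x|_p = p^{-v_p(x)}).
|11/48|_3 = 3

Step 1 — compute v_3(x) by factoring powers of 3 out of the numerator and denominator: v_3(11/48) = -1. Step 2 — apply |x|_p = p^{-v_p(x)} = 3^{1} = 3.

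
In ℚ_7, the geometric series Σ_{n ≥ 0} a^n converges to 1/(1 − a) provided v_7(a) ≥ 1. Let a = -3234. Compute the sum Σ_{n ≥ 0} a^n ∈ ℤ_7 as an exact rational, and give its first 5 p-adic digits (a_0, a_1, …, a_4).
Σ a^n = 1/(1 − a) = 1/3235;  first 5 digits = (1, 0, 4, 4, 0)

v_7(a) = 2 ≥ 1, so the series converges in ℤ_7 to 1/(1 − a) = 1/(1 − (-3234)) = 1/3235. Expand this rational in ℤ_7: compute digits iteratively via d_i = x_i mod 7, x_{i+1} = (x_i − d_i)/7. The first 5 digits are (1, 0, 4, 4, 0).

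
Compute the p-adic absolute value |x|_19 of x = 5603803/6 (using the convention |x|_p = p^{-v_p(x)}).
|5603803/6|_19 = 1/130321

Step 1 — compute v_19(x) by factoring powers of 19 out of the numerator and denominator: v_19(5603803/6) = 4. Step 2 — apply |x|_p = p^{-v_p(x)} = 19^{-4} = 1/130321.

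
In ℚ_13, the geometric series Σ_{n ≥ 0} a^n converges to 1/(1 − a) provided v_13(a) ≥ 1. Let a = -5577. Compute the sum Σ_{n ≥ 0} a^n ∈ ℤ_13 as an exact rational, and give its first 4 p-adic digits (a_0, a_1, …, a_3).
Σ a^n = 1/(1 − a) = 1/5578;  first 4 digits = (1, 0, 6, 10)

v_13(a) = 2 ≥ 1, so the series converges in ℤ_13 to 1/(1 − a) = 1/(1 − (-5577)) = 1/5578. Expand this rational in ℤ_13: compute digits iteratively via d_i = x_i mod 13, x_{i+1} = (x_i − d_i)/13. The first 4 digits are (1, 0, 6, 10).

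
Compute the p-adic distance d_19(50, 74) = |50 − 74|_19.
d_19(50, 74) = 1

Step 1 — x − y = 50 − 74 = -24. Step 2 — v_19(-24) = 0 (factor: -24 = −(19^0 · 24); the sign does not affect v_p). Step 3 — |x − y|_19 = 19^{0} = 1.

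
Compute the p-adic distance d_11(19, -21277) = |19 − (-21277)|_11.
d_11(19, -21277) = 1/1331

Step 1 — x − y = 19 − (-21277) = 21296. Step 2 — v_11(21296) = 3 (factor: 21296 = (11^3 · 16); the sign does not affect v_p). Step 3 — |x − y|_11 = 11^{-3} = 1/1331.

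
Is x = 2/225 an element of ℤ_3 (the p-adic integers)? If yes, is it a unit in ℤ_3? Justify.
x ∉ ℤ_3 (v_3(x) = -2 < 0)

ℤ_3 = {x ∈ ℚ_3 : v_3(x) ≥ 0} and ℤ_3^× = {x ∈ ℤ_3 : v_3(x) = 0}. Here v_3(2/225) = v_3(num) − v_3(den) = -2; compare against these criteria.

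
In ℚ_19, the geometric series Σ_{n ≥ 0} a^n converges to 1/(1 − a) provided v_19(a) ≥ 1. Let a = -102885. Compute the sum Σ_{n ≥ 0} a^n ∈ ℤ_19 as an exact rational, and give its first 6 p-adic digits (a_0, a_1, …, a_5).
Σ a^n = 1/(1 − a) = 1/102886;  first 6 digits = (1, 0, 0, 4, 18, 18)

v_19(a) = 3 ≥ 1, so the series converges in ℤ_19 to 1/(1 − a) = 1/(1 − (-102885)) = 1/102886. Expand this rational in ℤ_19: compute digits iteratively via d_i = x_i mod 19, x_{i+1} = (x_i − d_i)/19. The first 6 digits are (1, 0, 0, 4, 18, 18).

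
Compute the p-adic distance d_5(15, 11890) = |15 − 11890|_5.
d_5(15, 11890) = 1/625

Step 1 — x − y = 15 − 11890 = -11875. Step 2 — v_5(-11875) = 4 (factor: -11875 = −(5^4 · 19); the sign does not affect v_p). Step 3 — |x − y|_5 = 5^{-4} = 1/625.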